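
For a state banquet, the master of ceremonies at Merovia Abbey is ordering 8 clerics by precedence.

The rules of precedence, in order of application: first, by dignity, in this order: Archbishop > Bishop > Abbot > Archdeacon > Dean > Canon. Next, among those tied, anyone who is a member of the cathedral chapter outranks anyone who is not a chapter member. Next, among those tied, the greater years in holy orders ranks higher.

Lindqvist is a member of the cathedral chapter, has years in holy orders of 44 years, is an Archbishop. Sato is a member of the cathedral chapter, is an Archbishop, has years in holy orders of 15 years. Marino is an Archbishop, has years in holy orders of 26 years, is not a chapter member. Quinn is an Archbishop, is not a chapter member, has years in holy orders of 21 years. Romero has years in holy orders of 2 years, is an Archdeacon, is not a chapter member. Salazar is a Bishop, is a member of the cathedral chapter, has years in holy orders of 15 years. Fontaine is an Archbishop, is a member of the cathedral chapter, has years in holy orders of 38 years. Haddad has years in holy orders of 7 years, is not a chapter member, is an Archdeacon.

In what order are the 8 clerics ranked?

Lindqvist, Fontaine, Sato, Marino, Quinn, Salazar, Haddad, Romero

By dignity: Lindqvist, Fontaine, Sato, Marino and Quinn (Archbishop); then Salazar (Bishop); then Haddad and Romero (Archdeacon).
Among Lindqvist, Fontaine, Sato, Marino and Quinn, a member of the cathedral chapter before not a chapter member: Lindqvist, Fontaine and Sato (a member of the cathedral chapter) before Marino and Quinn (not a chapter member).
Among Lindqvist, Fontaine and Sato, by years in holy orders (higher first): Lindqvist (44 years) before Fontaine (38 years) before Sato (15 years).
Among Marino and Quinn, by years in holy orders (higher first): Marino (26 years) before Quinn (21 years).
Haddad and Romero are each not a chapter member, so the next rule applies.
Among Haddad and Romero, by years in holy orders (higher first): Haddad (7 years) before Romero (2 years).
Full order: Lindqvist, Fontaine, Sato, Marino, Quinn, Salazar, Haddad, Romero.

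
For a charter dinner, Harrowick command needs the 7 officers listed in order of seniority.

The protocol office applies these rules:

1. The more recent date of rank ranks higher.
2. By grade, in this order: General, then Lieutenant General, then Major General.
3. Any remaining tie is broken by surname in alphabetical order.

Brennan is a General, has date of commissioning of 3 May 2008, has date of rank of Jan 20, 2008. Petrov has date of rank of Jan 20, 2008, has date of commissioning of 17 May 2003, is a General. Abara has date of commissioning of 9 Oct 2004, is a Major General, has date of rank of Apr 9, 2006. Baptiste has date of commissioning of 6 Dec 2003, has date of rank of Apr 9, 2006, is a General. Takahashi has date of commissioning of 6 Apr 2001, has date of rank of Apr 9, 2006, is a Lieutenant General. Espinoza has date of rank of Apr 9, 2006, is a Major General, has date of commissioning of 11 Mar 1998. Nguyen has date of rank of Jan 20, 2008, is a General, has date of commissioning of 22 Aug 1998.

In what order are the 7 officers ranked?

By date of rank (later first): Brennan, Nguyen and Petrov (each Jan 20, 2008); then Baptiste, Takahashi, Abara and Espinoza (each Apr 9, 2006).
Brennan, Nguyen and Petrov are each General, so the next rule applies.
Among Brennan, Nguyen and Petrov, alphabetically by surname: Brennan before Nguyen before Petrov.
Among Baptiste, Takahashi, Abara and Espinoza, by grade: Baptiste (General) before Takahashi (Lieutenant General) before Abara and Espinoza (Major General).
Among Abara and Espinoza, alphabetically by surname: Abara before Espinoza.
Full order: Brennan, Nguyen, Petrov, Baptiste, Takahashi, Abara, Espinoza.

Brennan, Nguyen, Petrov, Baptiste, Takahashi, Abara, Espinoza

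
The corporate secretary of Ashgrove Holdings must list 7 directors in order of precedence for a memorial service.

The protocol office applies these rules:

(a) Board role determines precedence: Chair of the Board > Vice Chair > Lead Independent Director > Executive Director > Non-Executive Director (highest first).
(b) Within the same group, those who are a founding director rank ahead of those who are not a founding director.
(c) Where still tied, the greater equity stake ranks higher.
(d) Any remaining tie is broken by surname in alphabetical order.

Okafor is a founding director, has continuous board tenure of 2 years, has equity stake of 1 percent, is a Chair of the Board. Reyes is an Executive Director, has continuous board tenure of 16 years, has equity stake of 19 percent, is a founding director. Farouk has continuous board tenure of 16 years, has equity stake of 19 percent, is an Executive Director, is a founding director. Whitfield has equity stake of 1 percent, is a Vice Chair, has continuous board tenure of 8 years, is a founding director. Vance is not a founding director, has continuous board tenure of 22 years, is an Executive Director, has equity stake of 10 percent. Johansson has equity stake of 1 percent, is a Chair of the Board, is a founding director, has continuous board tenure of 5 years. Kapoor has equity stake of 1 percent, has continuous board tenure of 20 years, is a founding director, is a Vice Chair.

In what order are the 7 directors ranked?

By board role: Johansson and Okafor (Chair of the Board); then Kapoor and Whitfield (Vice Chair); then Farouk, Reyes and Vance (Executive Director).
Johansson and Okafor are each a founding director, so the next rule applies.
Johansson and Okafor both have equity stake 1 percent, so the next rule applies.
Among Johansson and Okafor, alphabetically by surname: Johansson before Okafor.
Kapoor and Whitfield are each a founding director, so the next rule applies.
Kapoor and Whitfield both have equity stake 1 percent, so the next rule applies.
Among Kapoor and Whitfield, alphabetically by surname: Kapoor before Whitfield.
Among Farouk, Reyes and Vance, a founding director before not a founding director: Farouk and Reyes (a founding director) before Vance (not a founding director).
Farouk and Reyes both have equity stake 19 percent, so the next rule applies.
Among Farouk and Reyes, alphabetically by surname: Farouk before Reyes.
Full order: Johansson, Okafor, Kapoor, Whitfield, Farouk, Reyes, Vance.

Johansson, Okafor, Kapoor, Whitfield, Farouk, Reyes, Vance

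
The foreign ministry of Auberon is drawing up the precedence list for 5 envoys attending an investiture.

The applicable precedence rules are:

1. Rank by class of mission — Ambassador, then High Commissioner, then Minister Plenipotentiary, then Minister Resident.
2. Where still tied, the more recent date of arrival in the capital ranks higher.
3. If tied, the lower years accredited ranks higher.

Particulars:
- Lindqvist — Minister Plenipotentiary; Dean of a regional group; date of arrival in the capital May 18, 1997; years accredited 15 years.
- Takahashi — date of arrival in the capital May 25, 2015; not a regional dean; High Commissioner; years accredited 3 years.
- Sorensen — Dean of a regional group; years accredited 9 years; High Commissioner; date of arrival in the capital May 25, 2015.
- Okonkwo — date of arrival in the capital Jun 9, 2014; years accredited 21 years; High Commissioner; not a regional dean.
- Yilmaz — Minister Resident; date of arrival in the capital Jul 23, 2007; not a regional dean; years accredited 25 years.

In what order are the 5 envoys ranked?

Takahashi, Sorensen, Okonkwo, Lindqvist, Yilmaz

By class of mission: Takahashi, Sorensen and Okonkwo (High Commissioner); then Lindqvist (Minister Plenipotentiary); then Yilmaz (Minister Resident).
Among Takahashi, Sorensen and Okonkwo, by date of arrival in the capital (later first): Takahashi and Sorensen (May 25, 2015) before Okonkwo (Jun 9, 2014).
Among Takahashi and Sorensen, by years accredited (lower first): Takahashi (3 years) before Sorensen (9 years).
Full order: Takahashi, Sorensen, Okonkwo, Lindqvist, Yilmaz.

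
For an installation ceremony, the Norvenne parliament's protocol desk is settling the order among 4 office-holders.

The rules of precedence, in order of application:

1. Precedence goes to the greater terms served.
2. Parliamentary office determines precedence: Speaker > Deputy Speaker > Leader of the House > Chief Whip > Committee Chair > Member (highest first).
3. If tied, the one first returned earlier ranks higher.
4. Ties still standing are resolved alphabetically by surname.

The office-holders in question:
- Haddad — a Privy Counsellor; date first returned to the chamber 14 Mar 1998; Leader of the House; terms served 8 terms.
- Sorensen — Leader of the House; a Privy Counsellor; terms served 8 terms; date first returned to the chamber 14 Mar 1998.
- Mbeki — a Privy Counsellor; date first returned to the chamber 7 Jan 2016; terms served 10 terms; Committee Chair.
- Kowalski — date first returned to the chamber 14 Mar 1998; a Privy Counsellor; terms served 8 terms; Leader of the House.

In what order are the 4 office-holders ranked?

Mbeki, Haddad, Kowalski, Sorensen

By terms served (higher first): Mbeki (10 terms); then Haddad, Kowalski and Sorensen (each 8 terms).
Haddad, Kowalski and Sorensen are each Leader of the House, so the next rule applies.
Haddad, Kowalski and Sorensen all have date first returned to the chamber 14 Mar 1998, so the next rule applies.
Among Haddad, Kowalski and Sorensen, alphabetically by surname: Haddad before Kowalski before Sorensen.
Full order: Mbeki, Haddad, Kowalski, Sorensen.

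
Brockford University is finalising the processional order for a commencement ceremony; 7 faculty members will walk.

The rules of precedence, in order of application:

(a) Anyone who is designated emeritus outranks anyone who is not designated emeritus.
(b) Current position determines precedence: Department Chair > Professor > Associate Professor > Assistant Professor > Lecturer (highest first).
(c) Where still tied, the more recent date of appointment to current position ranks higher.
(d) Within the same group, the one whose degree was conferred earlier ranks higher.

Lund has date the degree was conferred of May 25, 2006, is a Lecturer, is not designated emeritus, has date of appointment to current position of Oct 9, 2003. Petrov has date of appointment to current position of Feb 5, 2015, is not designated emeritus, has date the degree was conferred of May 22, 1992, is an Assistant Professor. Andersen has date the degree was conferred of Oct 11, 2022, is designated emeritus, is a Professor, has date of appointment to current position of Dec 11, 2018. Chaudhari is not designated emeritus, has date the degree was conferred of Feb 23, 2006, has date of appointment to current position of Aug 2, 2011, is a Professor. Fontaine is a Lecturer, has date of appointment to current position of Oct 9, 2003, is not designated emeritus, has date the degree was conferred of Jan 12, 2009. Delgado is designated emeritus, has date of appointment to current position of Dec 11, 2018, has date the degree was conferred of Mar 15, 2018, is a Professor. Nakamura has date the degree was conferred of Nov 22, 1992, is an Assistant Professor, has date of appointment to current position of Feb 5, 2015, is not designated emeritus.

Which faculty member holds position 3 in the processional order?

By the first rule: Delgado and Andersen (both designated emeritus); then Chaudhari, Petrov, Nakamura, Lund and Fontaine (each not designated emeritus).
Delgado and Andersen are each Professor, so the next rule applies.
Delgado and Andersen both have date of appointment to current position Dec 11, 2018, so the next rule applies.
Among Delgado and Andersen, by date the degree was conferred (earlier first): Delgado (Mar 15, 2018) before Andersen (Oct 11, 2022).
Among Chaudhari, Petrov, Nakamura, Lund and Fontaine, by current position: Chaudhari (Professor) before Petrov and Nakamura (Assistant Professor) before Lund and Fontaine (Lecturer).
Petrov and Nakamura both have date of appointment to current position Feb 5, 2015, so the next rule applies.
Among Petrov and Nakamura, by date the degree was conferred (earlier first): Petrov (May 22, 1992) before Nakamura (Nov 22, 1992).
Lund and Fontaine both have date of appointment to current position Oct 9, 2003, so the next rule applies.
Among Lund and Fontaine, by date the degree was conferred (earlier first): Lund (May 25, 2006) before Fontaine (Jan 12, 2009).
Order: Delgado, Andersen, Chaudhari, Petrov, Nakamura, Lund, Fontaine.

Chaudhari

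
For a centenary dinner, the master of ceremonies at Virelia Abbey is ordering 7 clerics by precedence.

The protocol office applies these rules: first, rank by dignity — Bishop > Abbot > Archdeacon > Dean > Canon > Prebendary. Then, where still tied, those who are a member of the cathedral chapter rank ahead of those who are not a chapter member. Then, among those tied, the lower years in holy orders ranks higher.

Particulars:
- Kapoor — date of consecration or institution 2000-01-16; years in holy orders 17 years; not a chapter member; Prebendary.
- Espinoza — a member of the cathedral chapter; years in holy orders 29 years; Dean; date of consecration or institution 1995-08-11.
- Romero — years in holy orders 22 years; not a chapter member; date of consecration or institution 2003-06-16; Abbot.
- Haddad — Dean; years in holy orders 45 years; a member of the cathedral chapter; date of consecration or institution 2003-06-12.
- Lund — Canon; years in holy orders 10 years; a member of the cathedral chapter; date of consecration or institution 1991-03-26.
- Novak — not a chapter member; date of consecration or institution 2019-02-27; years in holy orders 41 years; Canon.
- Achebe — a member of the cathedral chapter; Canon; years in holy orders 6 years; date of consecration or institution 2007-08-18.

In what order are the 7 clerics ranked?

Romero, Espinoza, Haddad, Achebe, Lund, Novak, Kapoor

By dignity: Romero (Abbot); then Espinoza and Haddad (Dean); then Achebe, Lund and Novak (Canon); then Kapoor (Prebendary).
Espinoza and Haddad are each a member of the cathedral chapter, so the next rule applies.
Among Espinoza and Haddad, by years in holy orders (lower first): Espinoza (29 years) before Haddad (45 years).
Among Achebe, Lund and Novak, a member of the cathedral chapter before not a chapter member: Achebe and Lund (a member of the cathedral chapter) before Novak (not a chapter member).
Among Achebe and Lund, by years in holy orders (lower first): Achebe (6 years) before Lund (10 years).
Full order: Romero, Espinoza, Haddad, Achebe, Lund, Novak, Kapoor.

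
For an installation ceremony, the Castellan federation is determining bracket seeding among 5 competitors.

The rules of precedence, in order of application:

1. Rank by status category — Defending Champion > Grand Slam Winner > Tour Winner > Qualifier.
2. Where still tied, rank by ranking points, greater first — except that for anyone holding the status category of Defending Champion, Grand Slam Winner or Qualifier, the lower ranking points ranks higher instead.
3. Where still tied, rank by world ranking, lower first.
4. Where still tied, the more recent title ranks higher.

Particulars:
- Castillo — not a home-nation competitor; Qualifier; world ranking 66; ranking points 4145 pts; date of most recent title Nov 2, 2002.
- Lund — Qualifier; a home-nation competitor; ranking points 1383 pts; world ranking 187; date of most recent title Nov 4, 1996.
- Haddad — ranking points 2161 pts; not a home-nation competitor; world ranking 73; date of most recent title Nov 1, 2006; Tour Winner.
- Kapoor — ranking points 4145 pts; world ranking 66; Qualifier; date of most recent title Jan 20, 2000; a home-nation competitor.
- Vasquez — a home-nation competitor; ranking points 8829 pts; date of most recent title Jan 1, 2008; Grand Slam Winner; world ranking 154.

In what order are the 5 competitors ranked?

By status category: Vasquez (Grand Slam Winner); then Haddad (Tour Winner); then Lund, Castillo and Kapoor (Qualifier).
Among Lund, Castillo and Kapoor, by ranking points (lower first) (reversed rule for this group): Lund (1383 pts) before Castillo and Kapoor (4145 pts).
Castillo and Kapoor both have world ranking 66, so the next rule applies.
Among Castillo and Kapoor, by date of most recent title (later first): Castillo (Nov 2, 2002) before Kapoor (Jan 20, 2000).
Full order: Vasquez, Haddad, Lund, Castillo, Kapoor.

Vasquez, Haddad, Lund, Castillo, Kapoor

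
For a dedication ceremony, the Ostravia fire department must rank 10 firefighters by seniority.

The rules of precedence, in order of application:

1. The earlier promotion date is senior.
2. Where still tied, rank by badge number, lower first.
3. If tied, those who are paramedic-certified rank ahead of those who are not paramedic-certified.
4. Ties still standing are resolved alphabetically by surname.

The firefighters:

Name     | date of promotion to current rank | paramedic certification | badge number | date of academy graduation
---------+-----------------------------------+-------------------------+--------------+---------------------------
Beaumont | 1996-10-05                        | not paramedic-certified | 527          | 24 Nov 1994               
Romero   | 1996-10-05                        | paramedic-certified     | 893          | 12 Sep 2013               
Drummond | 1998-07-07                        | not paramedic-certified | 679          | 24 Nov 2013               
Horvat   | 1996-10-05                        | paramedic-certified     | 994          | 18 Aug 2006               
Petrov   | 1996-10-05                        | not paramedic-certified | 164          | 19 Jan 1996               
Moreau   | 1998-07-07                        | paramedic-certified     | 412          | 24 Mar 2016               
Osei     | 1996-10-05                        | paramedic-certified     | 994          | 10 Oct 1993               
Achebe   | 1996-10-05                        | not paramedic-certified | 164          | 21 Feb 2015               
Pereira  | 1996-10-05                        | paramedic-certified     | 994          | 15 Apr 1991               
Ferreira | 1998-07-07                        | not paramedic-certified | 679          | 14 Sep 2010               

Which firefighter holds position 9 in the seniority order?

Drummond

By date of promotion to current rank (earlier first): Achebe, Petrov, Beaumont, Romero, Horvat, Osei and Pereira (each 1996-10-05); then Moreau, Drummond and Ferreira (each 1998-07-07).
Among Achebe, Petrov, Beaumont, Romero, Horvat, Osei and Pereira, by badge number (lower first): Achebe and Petrov (164) before Beaumont (527) before Romero (893) before Horvat, Osei and Pereira (994).
Achebe and Petrov are each not paramedic-certified, so the next rule applies.
Among Achebe and Petrov, alphabetically by surname: Achebe before Petrov.
Horvat, Osei and Pereira are each paramedic-certified, so the next rule applies.
Among Horvat, Osei and Pereira, alphabetically by surname: Horvat before Osei before Pereira.
Among Moreau, Drummond and Ferreira, by badge number (lower first): Moreau (412) before Drummond and Ferreira (679).
Drummond and Ferreira are each not paramedic-certified, so the next rule applies.
Among Drummond and Ferreira, alphabetically by surname: Drummond before Ferreira.
Order: Achebe, Petrov, Beaumont, Romero, Horvat, Osei, Pereira, Moreau, Drummond, Ferreira.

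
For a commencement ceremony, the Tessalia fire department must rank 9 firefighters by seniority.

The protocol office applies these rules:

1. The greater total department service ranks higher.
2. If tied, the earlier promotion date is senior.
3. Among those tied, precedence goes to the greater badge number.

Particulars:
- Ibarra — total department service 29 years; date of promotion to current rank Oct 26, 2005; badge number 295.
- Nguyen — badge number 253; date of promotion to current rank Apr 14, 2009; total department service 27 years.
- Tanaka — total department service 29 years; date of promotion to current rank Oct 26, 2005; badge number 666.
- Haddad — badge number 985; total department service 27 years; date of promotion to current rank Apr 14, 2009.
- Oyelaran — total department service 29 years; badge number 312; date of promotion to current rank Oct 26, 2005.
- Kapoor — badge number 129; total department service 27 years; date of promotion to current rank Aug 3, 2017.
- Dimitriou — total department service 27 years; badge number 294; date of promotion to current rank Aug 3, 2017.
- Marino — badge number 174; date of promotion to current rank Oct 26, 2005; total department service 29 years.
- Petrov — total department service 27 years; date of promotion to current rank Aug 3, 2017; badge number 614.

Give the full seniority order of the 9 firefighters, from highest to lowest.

Tanaka, Oyelaran, Ibarra, Marino, Haddad, Nguyen, Petrov, Dimitriou, Kapoor

By total department service (higher first): Tanaka, Oyelaran, Ibarra and Marino (each 29 years); then Haddad, Nguyen, Petrov, Dimitriou and Kapoor (each 27 years).
Tanaka, Oyelaran, Ibarra and Marino all have date of promotion to current rank Oct 26, 2005, so the next rule applies.
Among Tanaka, Oyelaran, Ibarra and Marino, by badge number (higher first): Tanaka (666) before Oyelaran (312) before Ibarra (295) before Marino (174).
Among Haddad, Nguyen, Petrov, Dimitriou and Kapoor, by date of promotion to current rank (earlier first): Haddad and Nguyen (Apr 14, 2009) before Petrov, Dimitriou and Kapoor (Aug 3, 2017).
Among Haddad and Nguyen, by badge number (higher first): Haddad (985) before Nguyen (253).
Among Petrov, Dimitriou and Kapoor, by badge number (higher first): Petrov (614) before Dimitriou (294) before Kapoor (129).
Full order: Tanaka, Oyelaran, Ibarra, Marino, Haddad, Nguyen, Petrov, Dimitriou, Kapoor.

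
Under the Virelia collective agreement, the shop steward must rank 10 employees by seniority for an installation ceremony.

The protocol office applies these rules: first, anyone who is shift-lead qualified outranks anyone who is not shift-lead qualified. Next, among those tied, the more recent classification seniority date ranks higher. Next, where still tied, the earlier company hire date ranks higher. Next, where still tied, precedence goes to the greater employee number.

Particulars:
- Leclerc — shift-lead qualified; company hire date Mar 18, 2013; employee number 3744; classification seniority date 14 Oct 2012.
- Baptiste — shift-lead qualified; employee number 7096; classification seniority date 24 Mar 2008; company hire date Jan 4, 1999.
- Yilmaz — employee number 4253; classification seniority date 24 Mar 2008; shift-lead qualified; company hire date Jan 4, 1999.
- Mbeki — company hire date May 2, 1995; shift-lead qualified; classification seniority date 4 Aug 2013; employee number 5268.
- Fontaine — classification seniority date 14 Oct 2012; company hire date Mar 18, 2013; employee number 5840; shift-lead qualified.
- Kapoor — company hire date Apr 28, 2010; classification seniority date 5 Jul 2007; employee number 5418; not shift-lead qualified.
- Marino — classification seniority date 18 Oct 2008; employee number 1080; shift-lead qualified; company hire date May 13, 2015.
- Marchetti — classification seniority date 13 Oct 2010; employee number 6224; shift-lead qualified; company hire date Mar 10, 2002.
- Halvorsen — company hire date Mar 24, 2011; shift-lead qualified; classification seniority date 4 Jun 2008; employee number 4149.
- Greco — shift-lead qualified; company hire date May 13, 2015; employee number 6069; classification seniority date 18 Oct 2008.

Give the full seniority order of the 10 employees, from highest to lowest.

By the first rule: Mbeki, Fontaine, Leclerc, Marchetti, Greco, Marino, Halvorsen, Baptiste and Yilmaz (each shift-lead qualified); then Kapoor (not shift-lead qualified).
Among Mbeki, Fontaine, Leclerc, Marchetti, Greco, Marino, Halvorsen, Baptiste and Yilmaz, by classification seniority date (later first): Mbeki (4 Aug 2013) before Fontaine and Leclerc (14 Oct 2012) before Marchetti (13 Oct 2010) before Greco and Marino (18 Oct 2008) before Halvorsen (4 Jun 2008) before Baptiste and Yilmaz (24 Mar 2008).
Fontaine and Leclerc both have company hire date Mar 18, 2013, so the next rule applies.
Among Fontaine and Leclerc, by employee number (higher first): Fontaine (5840) before Leclerc (3744).
Greco and Marino both have company hire date May 13, 2015, so the next rule applies.
Among Greco and Marino, by employee number (higher first): Greco (6069) before Marino (1080).
Baptiste and Yilmaz both have company hire date Jan 4, 1999, so the next rule applies.
Among Baptiste and Yilmaz, by employee number (higher first): Baptiste (7096) before Yilmaz (4253).
Full order: Mbeki, Fontaine, Leclerc, Marchetti, Greco, Marino, Halvorsen, Baptiste, Yilmaz, Kapoor.

Mbeki, Fontaine, Leclerc, Marchetti, Greco, Marino, Halvorsen, Baptiste, Yilmaz, Kapoor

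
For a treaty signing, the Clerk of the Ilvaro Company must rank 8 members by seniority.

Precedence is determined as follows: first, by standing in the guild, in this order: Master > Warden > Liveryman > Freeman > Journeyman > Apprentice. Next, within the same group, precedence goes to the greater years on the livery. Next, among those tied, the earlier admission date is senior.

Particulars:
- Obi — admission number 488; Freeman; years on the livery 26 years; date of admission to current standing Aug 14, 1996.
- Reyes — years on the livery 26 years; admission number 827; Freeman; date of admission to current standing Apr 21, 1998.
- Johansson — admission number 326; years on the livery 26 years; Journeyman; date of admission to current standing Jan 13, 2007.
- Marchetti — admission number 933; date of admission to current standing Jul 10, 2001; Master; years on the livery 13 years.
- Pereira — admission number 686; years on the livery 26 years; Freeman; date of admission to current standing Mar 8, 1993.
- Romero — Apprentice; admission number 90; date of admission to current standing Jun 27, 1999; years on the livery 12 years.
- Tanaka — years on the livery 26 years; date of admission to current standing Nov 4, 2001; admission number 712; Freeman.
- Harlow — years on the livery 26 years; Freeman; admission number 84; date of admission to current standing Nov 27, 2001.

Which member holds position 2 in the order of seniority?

Pereira

By standing in the guild: Marchetti (Master); then Pereira, Obi, Reyes, Tanaka and Harlow (Freeman); then Johansson (Journeyman); then Romero (Apprentice).
Pereira, Obi, Reyes, Tanaka and Harlow all have years on the livery 26 years, so the next rule applies.
Among Pereira, Obi, Reyes, Tanaka and Harlow, by date of admission to current standing (earlier first): Pereira (Mar 8, 1993) before Obi (Aug 14, 1996) before Reyes (Apr 21, 1998) before Tanaka (Nov 4, 2001) before Harlow (Nov 27, 2001).
Order: Marchetti, Pereira, Obi, Reyes, Tanaka, Harlow, Johansson, Romero.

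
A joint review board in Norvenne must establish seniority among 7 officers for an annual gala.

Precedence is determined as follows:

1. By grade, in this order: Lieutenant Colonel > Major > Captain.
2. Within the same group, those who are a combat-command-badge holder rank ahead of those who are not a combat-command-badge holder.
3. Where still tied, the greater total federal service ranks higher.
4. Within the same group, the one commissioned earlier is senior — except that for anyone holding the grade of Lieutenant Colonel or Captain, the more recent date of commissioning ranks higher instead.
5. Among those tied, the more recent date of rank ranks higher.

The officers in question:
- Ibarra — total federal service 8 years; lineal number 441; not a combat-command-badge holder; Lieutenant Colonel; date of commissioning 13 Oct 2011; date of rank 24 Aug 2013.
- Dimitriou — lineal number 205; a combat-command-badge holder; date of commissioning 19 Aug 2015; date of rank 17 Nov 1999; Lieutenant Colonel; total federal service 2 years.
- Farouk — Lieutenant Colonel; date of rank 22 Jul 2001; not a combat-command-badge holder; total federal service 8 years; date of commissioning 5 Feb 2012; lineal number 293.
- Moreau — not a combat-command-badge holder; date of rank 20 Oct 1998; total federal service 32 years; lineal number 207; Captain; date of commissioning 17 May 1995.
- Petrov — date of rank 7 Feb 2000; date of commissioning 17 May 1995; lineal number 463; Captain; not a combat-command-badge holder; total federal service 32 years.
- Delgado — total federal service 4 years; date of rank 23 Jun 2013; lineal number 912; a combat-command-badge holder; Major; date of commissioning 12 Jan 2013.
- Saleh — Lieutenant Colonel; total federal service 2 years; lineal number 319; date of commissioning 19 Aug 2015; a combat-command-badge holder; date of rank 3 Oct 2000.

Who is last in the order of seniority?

By grade: Saleh, Dimitriou, Farouk and Ibarra (Lieutenant Colonel); then Delgado (Major); then Petrov and Moreau (Captain).
Among Saleh, Dimitriou, Farouk and Ibarra, a combat-command-badge holder before not a combat-command-badge holder: Saleh and Dimitriou (a combat-command-badge holder) before Farouk and Ibarra (not a combat-command-badge holder).
Saleh and Dimitriou both have total federal service 2 years, so the next rule applies.
Saleh and Dimitriou both have date of commissioning 19 Aug 2015, so the next rule applies.
Among Saleh and Dimitriou, by date of rank (later first): Saleh (3 Oct 2000) before Dimitriou (17 Nov 1999).
Farouk and Ibarra both have total federal service 8 years, so the next rule applies.
Among Farouk and Ibarra, by date of commissioning (later first) (reversed rule for this group): Farouk (5 Feb 2012) before Ibarra (13 Oct 2011).
Petrov and Moreau are each not a combat-command-badge holder, so the next rule applies.
Petrov and Moreau both have total federal service 32 years, so the next rule applies.
Petrov and Moreau both have date of commissioning 17 May 1995, so the next rule applies.
Among Petrov and Moreau, by date of rank (later first): Petrov (7 Feb 2000) before Moreau (20 Oct 1998).
Order: Saleh, Dimitriou, Farouk, Ibarra, Delgado, Petrov, Moreau.

Moreau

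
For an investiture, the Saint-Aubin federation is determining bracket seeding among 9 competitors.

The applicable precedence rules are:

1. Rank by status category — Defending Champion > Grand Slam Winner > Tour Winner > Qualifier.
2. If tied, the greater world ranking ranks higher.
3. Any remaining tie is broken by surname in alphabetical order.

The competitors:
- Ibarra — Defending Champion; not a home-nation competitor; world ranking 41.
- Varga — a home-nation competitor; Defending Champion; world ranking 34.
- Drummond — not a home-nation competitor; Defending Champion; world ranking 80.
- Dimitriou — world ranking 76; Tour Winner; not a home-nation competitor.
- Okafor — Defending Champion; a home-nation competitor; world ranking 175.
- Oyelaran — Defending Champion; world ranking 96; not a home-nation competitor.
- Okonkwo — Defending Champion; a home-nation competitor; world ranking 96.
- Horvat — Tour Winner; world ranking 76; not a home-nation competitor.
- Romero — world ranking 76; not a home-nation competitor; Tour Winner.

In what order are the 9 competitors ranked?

Okafor, Okonkwo, Oyelaran, Drummond, Ibarra, Varga, Dimitriou, Horvat, Romero

By status category: Okafor, Okonkwo, Oyelaran, Drummond, Ibarra and Varga (Defending Champion); then Dimitriou, Horvat and Romero (Tour Winner).
Among Okafor, Okonkwo, Oyelaran, Drummond, Ibarra and Varga, by world ranking (higher first): Okafor (175) before Okonkwo and Oyelaran (96) before Drummond (80) before Ibarra (41) before Varga (34).
Among Okonkwo and Oyelaran, alphabetically by surname: Okonkwo before Oyelaran.
Dimitriou, Horvat and Romero all have world ranking 76, so the next rule applies.
Among Dimitriou, Horvat and Romero, alphabetically by surname: Dimitriou before Horvat before Romero.
Full order: Okafor, Okonkwo, Oyelaran, Drummond, Ibarra, Varga, Dimitriou, Horvat, Romero.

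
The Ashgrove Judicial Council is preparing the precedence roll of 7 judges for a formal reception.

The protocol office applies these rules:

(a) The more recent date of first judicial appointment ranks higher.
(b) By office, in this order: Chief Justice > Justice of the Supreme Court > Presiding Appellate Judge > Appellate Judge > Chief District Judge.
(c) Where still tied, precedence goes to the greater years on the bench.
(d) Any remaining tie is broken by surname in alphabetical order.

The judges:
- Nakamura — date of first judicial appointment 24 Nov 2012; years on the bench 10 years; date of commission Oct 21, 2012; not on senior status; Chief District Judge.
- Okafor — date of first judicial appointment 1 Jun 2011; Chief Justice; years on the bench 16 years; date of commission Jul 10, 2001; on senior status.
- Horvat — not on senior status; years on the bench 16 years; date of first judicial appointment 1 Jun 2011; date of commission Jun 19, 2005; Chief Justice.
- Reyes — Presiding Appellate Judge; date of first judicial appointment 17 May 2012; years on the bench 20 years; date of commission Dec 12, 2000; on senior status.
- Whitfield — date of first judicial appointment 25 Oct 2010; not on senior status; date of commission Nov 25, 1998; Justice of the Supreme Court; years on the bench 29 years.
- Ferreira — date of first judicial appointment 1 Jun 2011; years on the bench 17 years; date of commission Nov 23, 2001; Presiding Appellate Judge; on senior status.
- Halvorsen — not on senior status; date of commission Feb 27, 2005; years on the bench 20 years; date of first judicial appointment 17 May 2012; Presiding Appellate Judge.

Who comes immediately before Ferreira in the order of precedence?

By date of first judicial appointment (later first): Nakamura (24 Nov 2012); then Halvorsen and Reyes (both 17 May 2012); then Horvat, Okafor and Ferreira (each 1 Jun 2011); then Whitfield (25 Oct 2010).
Halvorsen and Reyes are each Presiding Appellate Judge, so the next rule applies.
Halvorsen and Reyes both have years on the bench 20 years, so the next rule applies.
Among Halvorsen and Reyes, alphabetically by surname: Halvorsen before Reyes.
Among Horvat, Okafor and Ferreira, by office: Horvat and Okafor (Chief Justice) before Ferreira (Presiding Appellate Judge).
Horvat and Okafor both have years on the bench 16 years, so the next rule applies.
Among Horvat and Okafor, alphabetically by surname: Horvat before Okafor.
Order: Nakamura, Halvorsen, Reyes, Horvat, Okafor, Ferreira, Whitfield.

Okafor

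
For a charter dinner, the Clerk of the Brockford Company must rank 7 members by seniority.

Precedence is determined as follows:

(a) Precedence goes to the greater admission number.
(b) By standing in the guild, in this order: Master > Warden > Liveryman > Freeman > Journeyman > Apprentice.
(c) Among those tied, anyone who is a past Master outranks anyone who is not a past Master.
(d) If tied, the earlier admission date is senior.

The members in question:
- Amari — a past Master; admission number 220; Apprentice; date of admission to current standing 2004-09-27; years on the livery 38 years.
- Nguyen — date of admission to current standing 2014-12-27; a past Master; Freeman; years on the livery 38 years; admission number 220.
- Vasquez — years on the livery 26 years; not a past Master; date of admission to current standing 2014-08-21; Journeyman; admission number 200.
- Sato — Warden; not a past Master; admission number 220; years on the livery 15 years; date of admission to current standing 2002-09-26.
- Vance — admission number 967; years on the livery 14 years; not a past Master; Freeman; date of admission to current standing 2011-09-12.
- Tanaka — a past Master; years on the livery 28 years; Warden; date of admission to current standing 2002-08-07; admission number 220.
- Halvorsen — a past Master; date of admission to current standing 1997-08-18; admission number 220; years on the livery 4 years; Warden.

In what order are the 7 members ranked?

By admission number (higher first): Vance (967); then Halvorsen, Tanaka, Sato, Nguyen and Amari (each 220); then Vasquez (200).
Among Halvorsen, Tanaka, Sato, Nguyen and Amari, by standing in the guild: Halvorsen, Tanaka and Sato (Warden) before Nguyen (Freeman) before Amari (Apprentice).
Among Halvorsen, Tanaka and Sato, a past Master before not a past Master: Halvorsen and Tanaka (a past Master) before Sato (not a past Master).
Among Halvorsen and Tanaka, by date of admission to current standing (earlier first): Halvorsen (1997-08-18) before Tanaka (2002-08-07).
Full order: Vance, Halvorsen, Tanaka, Sato, Nguyen, Amari, Vasquez.

Vance, Halvorsen, Tanaka, Sato, Nguyen, Amari, Vasquez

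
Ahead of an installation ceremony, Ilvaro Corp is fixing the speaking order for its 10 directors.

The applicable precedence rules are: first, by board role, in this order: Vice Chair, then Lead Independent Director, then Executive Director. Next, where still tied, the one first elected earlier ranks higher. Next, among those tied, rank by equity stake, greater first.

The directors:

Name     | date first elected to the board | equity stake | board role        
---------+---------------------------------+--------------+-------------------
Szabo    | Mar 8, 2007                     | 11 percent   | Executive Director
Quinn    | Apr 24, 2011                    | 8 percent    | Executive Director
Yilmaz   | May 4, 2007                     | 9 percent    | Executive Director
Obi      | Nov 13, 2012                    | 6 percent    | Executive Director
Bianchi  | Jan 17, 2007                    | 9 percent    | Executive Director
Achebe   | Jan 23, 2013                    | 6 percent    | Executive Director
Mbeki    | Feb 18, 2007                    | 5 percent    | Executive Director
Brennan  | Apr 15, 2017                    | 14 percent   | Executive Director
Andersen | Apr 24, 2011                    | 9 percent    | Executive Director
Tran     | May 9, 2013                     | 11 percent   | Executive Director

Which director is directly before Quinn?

By board role: Bianchi, Mbeki, Szabo, Yilmaz, Andersen, Quinn, Obi, Achebe, Tran and Brennan (Executive Director).
Among Bianchi, Mbeki, Szabo, Yilmaz, Andersen, Quinn, Obi, Achebe, Tran and Brennan, by date first elected to the board (earlier first): Bianchi (Jan 17, 2007) before Mbeki (Feb 18, 2007) before Szabo (Mar 8, 2007) before Yilmaz (May 4, 2007) before Andersen and Quinn (Apr 24, 2011) before Obi (Nov 13, 2012) before Achebe (Jan 23, 2013) before Tran (May 9, 2013) before Brennan (Apr 15, 2017).
Among Andersen and Quinn, by equity stake (higher first): Andersen (9 percent) before Quinn (8 percent).
Order: Bianchi, Mbeki, Szabo, Yilmaz, Andersen, Quinn, Obi, Achebe, Tran, Brennan.

Andersen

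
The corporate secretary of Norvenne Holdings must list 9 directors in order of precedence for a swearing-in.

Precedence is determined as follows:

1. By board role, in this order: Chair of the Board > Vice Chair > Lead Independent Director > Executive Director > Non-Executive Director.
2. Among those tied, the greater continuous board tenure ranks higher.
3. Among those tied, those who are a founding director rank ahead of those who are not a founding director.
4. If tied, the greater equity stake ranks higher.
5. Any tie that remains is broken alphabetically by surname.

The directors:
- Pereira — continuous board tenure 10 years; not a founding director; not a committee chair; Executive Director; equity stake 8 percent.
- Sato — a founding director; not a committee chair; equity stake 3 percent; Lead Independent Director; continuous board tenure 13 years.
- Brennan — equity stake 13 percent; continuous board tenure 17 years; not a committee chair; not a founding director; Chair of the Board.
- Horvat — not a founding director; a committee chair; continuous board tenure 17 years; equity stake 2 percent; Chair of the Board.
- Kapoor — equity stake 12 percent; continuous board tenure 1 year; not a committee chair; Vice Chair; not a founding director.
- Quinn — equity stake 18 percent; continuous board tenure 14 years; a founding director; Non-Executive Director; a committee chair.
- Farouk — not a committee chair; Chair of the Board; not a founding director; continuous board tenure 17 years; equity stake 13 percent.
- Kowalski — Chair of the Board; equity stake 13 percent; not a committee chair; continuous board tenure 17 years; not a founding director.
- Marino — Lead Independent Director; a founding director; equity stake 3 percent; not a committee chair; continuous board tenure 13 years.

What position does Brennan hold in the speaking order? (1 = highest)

By board role: Brennan, Farouk, Kowalski and Horvat (Chair of the Board); then Kapoor (Vice Chair); then Marino and Sato (Lead Independent Director); then Pereira (Executive Director); then Quinn (Non-Executive Director).
Brennan, Farouk, Kowalski and Horvat all have continuous board tenure 17 years, so the next rule applies.
Brennan, Farouk, Kowalski and Horvat are each not a founding director, so the next rule applies.
Among Brennan, Farouk, Kowalski and Horvat, by equity stake (higher first): Brennan, Farouk and Kowalski (13 percent) before Horvat (2 percent).
Among Brennan, Farouk and Kowalski, alphabetically by surname: Brennan before Farouk before Kowalski.
Marino and Sato both have continuous board tenure 13 years, so the next rule applies.
Marino and Sato are each a founding director, so the next rule applies.
Marino and Sato both have equity stake 3 percent, so the next rule applies.
Among Marino and Sato, alphabetically by surname: Marino before Sato.
Order: Brennan, Farouk, Kowalski, Horvat, Kapoor, Marino, Sato, Pereira, Quinn. So position 1.

1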